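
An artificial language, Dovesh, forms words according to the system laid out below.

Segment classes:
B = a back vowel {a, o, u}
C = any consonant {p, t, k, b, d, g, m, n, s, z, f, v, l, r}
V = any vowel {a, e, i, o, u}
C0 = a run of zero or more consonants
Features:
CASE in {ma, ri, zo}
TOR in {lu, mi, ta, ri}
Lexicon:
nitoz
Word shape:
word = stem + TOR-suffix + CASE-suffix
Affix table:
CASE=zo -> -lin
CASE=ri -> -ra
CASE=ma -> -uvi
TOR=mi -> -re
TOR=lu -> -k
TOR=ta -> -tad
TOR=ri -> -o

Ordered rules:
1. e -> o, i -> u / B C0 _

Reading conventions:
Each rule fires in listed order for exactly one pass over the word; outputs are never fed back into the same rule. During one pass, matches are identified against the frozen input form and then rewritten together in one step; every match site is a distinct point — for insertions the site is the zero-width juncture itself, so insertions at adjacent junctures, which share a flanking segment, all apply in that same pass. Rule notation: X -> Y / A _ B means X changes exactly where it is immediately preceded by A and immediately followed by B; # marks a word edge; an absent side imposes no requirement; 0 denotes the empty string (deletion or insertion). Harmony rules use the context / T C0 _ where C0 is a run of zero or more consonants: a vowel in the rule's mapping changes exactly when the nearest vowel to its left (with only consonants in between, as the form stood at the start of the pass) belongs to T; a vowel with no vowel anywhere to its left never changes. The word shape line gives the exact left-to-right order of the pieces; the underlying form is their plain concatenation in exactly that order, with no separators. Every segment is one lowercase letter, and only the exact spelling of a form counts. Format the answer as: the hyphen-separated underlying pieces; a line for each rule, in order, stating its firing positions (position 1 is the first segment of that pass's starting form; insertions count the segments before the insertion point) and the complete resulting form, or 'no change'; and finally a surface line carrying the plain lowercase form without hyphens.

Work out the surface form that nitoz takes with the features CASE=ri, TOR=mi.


underlying: nitoz-re-ra
1. e -> o, i -> u / B C0 _: fires at position(s) 7: nitozrora
surface: nitozrora


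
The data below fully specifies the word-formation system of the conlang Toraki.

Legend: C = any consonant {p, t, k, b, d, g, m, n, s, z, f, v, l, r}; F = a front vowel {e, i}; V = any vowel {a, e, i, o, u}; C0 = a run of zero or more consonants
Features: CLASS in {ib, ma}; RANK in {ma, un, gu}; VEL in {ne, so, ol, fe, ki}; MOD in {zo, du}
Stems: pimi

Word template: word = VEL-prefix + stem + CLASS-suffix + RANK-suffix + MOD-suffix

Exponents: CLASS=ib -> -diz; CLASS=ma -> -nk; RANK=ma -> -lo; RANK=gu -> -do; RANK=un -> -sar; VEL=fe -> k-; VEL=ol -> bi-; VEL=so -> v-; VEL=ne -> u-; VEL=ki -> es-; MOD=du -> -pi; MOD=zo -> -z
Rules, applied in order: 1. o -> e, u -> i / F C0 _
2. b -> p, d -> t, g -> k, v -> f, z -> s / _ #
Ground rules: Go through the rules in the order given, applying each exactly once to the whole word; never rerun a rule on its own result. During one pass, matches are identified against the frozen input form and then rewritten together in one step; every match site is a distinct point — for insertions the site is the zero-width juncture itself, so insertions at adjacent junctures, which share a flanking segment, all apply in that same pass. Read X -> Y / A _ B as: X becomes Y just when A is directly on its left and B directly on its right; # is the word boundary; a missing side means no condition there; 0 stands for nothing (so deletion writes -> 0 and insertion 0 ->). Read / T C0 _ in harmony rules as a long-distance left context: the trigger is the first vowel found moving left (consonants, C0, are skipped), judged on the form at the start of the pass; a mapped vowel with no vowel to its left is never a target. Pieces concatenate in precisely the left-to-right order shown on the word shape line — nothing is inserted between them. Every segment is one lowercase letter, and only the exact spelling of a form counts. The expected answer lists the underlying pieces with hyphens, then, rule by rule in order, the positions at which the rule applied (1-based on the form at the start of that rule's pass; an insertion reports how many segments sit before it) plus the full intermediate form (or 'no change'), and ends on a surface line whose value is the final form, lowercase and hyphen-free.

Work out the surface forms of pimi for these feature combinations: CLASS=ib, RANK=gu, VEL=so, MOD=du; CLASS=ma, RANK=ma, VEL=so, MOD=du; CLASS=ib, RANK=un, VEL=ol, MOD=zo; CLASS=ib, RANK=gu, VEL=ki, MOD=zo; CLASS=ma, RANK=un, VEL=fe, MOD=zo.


cell CLASS=ib, RANK=gu, VEL=so, MOD=du:
underlying: v-pimi-diz-do-pi
1. o -> e, u -> i / F C0 _: fires at position(s) 10: vpimidizdepi
2. b -> p, d -> t, g -> k, v -> f, z -> s / _ #: no change
surface: vpimidizdepi

cell CLASS=ma, RANK=ma, VEL=so, MOD=du:
underlying: v-pimi-nk-lo-pi
1. o -> e, u -> i / F C0 _: fires at position(s) 9: vpiminklepi
2. b -> p, d -> t, g -> k, v -> f, z -> s / _ #: no change
surface: vpiminklepi

cell CLASS=ib, RANK=un, VEL=ol, MOD=zo:
underlying: bi-pimi-diz-sar-z
1. o -> e, u -> i / F C0 _: no change
2. b -> p, d -> t, g -> k, v -> f, z -> s / _ #: fires at position(s) 13: bipimidizsars
surface: bipimidizsars

cell CLASS=ib, RANK=gu, VEL=ki, MOD=zo:
underlying: es-pimi-diz-do-z
1. o -> e, u -> i / F C0 _: fires at position(s) 11: espimidizdez
2. b -> p, d -> t, g -> k, v -> f, z -> s / _ #: fires at position(s) 12: espimidizdes
surface: espimidizdes

cell CLASS=ma, RANK=un, VEL=fe, MOD=zo:
underlying: k-pimi-nk-sar-z
1. o -> e, u -> i / F C0 _: no change
2. b -> p, d -> t, g -> k, v -> f, z -> s / _ #: fires at position(s) 11: kpiminksars
surface: kpiminksars


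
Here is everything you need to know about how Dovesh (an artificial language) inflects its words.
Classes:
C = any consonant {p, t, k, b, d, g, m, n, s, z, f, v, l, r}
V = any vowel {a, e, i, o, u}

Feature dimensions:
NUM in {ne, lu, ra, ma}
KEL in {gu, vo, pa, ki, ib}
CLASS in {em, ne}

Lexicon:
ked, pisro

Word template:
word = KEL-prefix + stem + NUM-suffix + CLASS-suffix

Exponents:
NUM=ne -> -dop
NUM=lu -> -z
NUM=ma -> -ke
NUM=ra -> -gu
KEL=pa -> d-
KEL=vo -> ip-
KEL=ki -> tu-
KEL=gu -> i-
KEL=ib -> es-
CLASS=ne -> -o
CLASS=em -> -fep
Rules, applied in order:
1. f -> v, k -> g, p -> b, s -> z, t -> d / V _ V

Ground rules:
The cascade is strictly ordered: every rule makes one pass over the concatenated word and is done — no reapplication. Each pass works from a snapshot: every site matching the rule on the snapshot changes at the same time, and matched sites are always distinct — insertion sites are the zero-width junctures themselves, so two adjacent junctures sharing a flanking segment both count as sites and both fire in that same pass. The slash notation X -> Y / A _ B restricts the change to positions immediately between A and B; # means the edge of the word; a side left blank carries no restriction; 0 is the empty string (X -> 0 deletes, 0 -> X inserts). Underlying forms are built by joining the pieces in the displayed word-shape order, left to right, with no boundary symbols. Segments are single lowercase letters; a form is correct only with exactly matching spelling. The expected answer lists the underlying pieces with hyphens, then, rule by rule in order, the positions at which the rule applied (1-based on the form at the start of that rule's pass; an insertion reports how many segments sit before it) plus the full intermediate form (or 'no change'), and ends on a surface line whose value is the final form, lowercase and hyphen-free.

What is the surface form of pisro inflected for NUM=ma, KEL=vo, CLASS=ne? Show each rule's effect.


underlying: ip-pisro-ke-o
1. f -> v, k -> g, p -> b, s -> z, t -> d / V _ V: fires at position(s) 8: ippisrogeo
surface: ippisrogeo


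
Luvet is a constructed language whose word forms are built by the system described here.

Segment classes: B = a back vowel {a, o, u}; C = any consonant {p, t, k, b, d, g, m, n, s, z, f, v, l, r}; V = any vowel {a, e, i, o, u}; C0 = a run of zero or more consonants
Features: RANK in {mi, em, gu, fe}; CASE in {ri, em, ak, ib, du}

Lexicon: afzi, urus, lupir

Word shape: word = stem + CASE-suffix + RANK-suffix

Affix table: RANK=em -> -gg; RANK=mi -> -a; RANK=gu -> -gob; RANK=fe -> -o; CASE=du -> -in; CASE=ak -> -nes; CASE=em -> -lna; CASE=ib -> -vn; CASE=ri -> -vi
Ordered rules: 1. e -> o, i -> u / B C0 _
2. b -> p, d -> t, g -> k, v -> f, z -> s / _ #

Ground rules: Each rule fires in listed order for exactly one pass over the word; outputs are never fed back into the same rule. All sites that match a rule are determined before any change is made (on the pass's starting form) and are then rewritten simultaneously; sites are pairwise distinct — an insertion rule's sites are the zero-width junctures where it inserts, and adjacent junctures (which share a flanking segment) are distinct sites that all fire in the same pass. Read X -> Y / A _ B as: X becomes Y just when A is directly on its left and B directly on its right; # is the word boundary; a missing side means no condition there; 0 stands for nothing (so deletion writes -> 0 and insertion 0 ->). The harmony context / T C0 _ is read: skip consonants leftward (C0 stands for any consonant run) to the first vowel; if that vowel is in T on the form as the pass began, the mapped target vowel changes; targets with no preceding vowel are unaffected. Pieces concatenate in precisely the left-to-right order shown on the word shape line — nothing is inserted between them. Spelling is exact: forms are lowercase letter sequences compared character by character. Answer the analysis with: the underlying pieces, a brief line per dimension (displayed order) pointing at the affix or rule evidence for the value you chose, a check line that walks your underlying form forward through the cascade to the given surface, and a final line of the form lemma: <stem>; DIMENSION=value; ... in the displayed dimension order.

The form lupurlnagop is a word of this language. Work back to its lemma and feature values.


underlying: lupir-lna-gob
RANK=gu - signalled by the affix -gob
CASE=em - signalled by the affix -lna
check: lupirlnagob -> lupurlnagob -> lupurlnagop
lemma: lupir; RANK=gu; CASE=em


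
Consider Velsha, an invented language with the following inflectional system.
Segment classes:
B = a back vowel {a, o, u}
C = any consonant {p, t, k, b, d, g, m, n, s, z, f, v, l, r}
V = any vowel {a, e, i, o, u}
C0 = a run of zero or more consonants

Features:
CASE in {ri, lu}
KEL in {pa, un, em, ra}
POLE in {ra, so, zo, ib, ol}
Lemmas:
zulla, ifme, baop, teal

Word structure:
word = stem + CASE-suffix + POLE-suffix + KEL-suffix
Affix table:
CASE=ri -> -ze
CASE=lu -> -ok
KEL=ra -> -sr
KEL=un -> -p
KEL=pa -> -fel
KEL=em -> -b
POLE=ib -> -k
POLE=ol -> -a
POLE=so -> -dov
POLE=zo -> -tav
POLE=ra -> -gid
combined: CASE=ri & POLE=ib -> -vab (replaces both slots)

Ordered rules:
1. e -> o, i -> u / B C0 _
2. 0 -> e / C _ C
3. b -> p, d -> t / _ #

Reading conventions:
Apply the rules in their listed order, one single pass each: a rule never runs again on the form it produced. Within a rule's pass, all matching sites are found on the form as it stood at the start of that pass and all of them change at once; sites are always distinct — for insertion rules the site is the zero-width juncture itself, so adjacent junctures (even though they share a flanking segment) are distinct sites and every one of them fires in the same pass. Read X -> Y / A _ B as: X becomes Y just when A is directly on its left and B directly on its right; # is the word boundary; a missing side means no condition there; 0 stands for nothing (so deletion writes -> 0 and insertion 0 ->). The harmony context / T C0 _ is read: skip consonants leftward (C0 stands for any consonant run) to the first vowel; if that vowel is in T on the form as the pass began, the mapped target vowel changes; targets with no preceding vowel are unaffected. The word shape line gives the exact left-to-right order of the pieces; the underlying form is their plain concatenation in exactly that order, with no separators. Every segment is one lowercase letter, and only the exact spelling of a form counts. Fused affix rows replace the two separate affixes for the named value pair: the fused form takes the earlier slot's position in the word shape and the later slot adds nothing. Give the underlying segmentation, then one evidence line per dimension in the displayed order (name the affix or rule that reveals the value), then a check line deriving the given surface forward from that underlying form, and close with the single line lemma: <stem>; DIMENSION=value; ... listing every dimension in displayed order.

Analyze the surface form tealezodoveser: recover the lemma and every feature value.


underlying: teal-ze-dov-sr
CASE=ri - signalled by the affix -ze
KEL=ra - signalled by the affix -sr
POLE=so - signalled by the affix -dov
check: tealzedovsr -> tealzodovsr -> tealezodoveser -> tealezodoveser
lemma: teal; CASE=ri; KEL=ra; POLE=so


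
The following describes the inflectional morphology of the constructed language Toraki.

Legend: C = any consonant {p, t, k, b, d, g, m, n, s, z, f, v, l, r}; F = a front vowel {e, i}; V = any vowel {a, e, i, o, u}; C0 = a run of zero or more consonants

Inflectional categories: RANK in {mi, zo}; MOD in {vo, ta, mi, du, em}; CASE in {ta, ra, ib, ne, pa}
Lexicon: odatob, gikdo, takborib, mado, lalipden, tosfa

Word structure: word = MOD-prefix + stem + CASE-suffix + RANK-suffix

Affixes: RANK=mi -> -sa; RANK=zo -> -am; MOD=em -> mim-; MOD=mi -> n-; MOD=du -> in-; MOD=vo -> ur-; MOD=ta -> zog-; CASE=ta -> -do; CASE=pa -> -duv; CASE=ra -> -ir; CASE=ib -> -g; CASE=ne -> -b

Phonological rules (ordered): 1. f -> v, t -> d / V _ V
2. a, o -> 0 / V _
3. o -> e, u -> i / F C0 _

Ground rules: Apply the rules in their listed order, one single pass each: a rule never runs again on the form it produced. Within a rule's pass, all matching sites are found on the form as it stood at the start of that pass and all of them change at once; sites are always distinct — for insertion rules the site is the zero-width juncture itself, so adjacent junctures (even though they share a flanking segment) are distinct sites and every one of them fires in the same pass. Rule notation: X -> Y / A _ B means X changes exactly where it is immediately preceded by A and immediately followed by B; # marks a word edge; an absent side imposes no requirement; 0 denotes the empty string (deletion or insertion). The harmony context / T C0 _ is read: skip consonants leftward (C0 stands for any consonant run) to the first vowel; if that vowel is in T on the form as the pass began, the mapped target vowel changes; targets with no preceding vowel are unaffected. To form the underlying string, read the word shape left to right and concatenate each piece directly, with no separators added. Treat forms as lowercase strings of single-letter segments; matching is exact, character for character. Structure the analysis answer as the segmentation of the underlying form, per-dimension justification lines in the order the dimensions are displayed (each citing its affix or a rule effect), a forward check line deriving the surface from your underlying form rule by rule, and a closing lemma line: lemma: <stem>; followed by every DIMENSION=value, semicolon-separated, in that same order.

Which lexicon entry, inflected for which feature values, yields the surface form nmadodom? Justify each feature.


underlying: n-mado-do-am
RANK=zo - signalled by the affix -am
MOD=mi - signalled by the affix n-
CASE=ta - signalled by the affix -do
check: nmadodoam -> nmadodoam -> nmadodom -> nmadodom
lemma: mado; RANK=zo; MOD=mi; CASE=ta


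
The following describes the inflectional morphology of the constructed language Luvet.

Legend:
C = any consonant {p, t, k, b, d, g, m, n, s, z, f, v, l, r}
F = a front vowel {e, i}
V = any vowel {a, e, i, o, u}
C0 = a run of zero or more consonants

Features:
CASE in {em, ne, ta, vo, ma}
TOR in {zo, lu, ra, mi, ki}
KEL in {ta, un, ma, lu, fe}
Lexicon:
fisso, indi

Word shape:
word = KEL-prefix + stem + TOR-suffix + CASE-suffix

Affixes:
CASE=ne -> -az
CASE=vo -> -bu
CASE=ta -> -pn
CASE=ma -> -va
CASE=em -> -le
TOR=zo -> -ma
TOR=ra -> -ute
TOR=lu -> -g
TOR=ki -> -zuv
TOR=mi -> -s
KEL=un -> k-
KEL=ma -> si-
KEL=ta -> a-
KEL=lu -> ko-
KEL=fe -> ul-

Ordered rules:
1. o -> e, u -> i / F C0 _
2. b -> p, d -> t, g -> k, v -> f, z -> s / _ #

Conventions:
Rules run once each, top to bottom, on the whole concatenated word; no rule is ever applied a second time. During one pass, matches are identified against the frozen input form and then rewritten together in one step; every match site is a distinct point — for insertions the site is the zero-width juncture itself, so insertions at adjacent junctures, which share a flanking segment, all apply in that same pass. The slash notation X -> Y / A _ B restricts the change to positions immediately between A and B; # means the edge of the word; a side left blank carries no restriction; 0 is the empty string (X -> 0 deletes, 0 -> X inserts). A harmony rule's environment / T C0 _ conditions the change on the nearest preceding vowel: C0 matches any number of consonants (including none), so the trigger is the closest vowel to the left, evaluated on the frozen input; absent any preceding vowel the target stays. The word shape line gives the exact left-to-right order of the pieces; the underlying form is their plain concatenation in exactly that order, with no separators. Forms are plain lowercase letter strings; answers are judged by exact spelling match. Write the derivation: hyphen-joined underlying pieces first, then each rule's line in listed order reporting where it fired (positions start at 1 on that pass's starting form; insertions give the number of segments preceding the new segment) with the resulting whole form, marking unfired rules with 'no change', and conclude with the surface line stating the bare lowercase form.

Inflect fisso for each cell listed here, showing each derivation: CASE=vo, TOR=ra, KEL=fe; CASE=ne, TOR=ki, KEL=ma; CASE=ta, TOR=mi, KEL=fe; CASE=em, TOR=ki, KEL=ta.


cell CASE=vo, TOR=ra, KEL=fe:
underlying: ul-fisso-ute-bu
1. o -> e, u -> i / F C0 _: fires at position(s) 7, 12: ulfisseutebi
2. b -> p, d -> t, g -> k, v -> f, z -> s / _ #: no change
surface: ulfisseutebi

cell CASE=ne, TOR=ki, KEL=ma:
underlying: si-fisso-zuv-az
1. o -> e, u -> i / F C0 _: fires at position(s) 7: sifissezuvaz
2. b -> p, d -> t, g -> k, v -> f, z -> s / _ #: fires at position(s) 12: sifissezuvas
surface: sifissezuvas

cell CASE=ta, TOR=mi, KEL=fe:
underlying: ul-fisso-s-pn
1. o -> e, u -> i / F C0 _: fires at position(s) 7: ulfissespn
2. b -> p, d -> t, g -> k, v -> f, z -> s / _ #: no change
surface: ulfissespn

cell CASE=em, TOR=ki, KEL=ta:
underlying: a-fisso-zuv-le
1. o -> e, u -> i / F C0 _: fires at position(s) 6: afissezuvle
2. b -> p, d -> t, g -> k, v -> f, z -> s / _ #: no change
surface: afissezuvle


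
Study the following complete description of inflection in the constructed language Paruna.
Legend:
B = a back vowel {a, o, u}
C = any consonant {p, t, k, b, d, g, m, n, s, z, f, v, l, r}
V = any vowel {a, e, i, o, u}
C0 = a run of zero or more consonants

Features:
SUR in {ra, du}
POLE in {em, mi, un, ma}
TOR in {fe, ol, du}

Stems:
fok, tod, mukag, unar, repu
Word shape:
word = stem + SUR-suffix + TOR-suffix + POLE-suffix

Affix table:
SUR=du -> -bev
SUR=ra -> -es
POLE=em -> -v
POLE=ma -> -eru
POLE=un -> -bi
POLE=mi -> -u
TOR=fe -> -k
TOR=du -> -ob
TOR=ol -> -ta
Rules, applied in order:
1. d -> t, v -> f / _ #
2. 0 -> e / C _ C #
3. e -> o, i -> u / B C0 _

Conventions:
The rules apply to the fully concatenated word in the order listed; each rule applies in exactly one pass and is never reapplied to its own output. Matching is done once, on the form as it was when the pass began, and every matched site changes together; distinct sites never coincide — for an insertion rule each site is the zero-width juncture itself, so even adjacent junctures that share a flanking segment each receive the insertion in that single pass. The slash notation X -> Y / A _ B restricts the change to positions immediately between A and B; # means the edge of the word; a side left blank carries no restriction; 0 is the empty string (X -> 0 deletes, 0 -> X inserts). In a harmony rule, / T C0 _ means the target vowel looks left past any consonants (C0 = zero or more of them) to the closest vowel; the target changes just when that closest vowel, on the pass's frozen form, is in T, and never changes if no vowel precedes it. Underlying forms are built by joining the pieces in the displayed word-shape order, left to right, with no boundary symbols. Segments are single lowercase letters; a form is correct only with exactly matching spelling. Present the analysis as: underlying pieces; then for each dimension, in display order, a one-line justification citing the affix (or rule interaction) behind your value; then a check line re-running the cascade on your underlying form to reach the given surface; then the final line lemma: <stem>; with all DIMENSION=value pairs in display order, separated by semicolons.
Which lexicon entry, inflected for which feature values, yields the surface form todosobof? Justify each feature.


underlying: tod-es-ob-v
SUR=ra - signalled by the affix -es
POLE=em - signalled by the affix -v
TOR=du - signalled by the affix -ob
check: todesobv -> todesobf -> todesobef -> todosobof
lemma: tod; SUR=ra; POLE=em; TOR=du


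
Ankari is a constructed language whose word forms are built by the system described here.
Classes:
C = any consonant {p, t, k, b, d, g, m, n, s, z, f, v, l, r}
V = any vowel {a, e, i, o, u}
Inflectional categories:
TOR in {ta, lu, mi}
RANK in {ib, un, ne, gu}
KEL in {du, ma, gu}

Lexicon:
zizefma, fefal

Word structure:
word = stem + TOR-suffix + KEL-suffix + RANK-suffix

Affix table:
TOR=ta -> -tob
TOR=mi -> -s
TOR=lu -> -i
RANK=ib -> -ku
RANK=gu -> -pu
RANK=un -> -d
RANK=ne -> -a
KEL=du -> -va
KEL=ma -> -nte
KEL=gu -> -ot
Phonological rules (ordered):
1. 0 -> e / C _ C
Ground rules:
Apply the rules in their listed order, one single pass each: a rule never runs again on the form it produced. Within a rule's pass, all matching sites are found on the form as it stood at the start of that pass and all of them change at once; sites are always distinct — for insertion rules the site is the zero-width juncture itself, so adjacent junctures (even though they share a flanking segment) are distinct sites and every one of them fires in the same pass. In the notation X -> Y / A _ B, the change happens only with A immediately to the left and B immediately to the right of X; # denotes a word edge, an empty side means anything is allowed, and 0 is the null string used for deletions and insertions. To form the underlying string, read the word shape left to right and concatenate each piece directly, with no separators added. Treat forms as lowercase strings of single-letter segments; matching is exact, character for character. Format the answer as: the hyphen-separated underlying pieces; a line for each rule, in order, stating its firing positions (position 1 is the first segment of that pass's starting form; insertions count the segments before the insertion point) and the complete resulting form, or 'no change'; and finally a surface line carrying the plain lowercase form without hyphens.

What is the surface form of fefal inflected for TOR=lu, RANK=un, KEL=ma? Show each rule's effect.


underlying: fefal-i-nte-d
1. 0 -> e / C _ C: inserts after position(s) 7: fefalineted
surface: fefalineted


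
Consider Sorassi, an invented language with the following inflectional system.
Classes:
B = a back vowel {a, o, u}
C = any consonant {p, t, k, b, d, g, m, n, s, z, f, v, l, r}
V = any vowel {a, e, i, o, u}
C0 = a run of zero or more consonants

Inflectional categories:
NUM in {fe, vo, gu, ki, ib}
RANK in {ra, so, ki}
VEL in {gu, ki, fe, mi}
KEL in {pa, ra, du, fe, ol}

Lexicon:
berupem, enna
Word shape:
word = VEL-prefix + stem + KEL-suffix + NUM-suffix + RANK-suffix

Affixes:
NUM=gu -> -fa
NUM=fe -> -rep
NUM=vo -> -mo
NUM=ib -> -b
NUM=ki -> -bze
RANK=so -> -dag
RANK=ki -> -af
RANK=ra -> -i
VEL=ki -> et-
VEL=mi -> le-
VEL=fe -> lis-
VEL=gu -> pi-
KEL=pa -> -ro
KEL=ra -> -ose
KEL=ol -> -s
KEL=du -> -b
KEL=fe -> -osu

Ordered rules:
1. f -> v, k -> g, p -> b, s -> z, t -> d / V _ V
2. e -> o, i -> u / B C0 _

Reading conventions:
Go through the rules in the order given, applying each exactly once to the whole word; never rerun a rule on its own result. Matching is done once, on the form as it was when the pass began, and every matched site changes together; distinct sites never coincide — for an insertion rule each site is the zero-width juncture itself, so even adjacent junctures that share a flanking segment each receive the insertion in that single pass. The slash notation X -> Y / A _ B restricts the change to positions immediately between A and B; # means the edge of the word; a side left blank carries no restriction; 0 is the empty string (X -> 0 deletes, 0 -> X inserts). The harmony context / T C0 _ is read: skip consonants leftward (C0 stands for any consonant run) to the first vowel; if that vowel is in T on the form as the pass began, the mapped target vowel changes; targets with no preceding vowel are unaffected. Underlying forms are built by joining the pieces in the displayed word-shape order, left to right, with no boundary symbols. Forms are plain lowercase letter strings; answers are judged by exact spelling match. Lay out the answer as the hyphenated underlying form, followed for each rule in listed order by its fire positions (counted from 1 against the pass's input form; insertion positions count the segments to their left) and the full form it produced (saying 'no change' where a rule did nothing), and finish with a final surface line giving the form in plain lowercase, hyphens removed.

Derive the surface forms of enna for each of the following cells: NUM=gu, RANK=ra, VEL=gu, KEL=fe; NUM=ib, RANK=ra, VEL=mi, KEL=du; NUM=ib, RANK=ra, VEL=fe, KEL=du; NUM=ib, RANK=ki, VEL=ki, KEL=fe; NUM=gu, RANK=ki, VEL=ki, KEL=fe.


cell NUM=gu, RANK=ra, VEL=gu, KEL=fe:
underlying: pi-enna-osu-fa-i
1. f -> v, k -> g, p -> b, s -> z, t -> d / V _ V: fires at position(s) 8, 10: piennaozuvai
2. e -> o, i -> u / B C0 _: fires at position(s) 12: piennaozuvau
surface: piennaozuvau

cell NUM=ib, RANK=ra, VEL=mi, KEL=du:
underlying: le-enna-b-b-i
1. f -> v, k -> g, p -> b, s -> z, t -> d / V _ V: no change
2. e -> o, i -> u / B C0 _: fires at position(s) 9: leennabbu
surface: leennabbu

cell NUM=ib, RANK=ra, VEL=fe, KEL=du:
underlying: lis-enna-b-b-i
1. f -> v, k -> g, p -> b, s -> z, t -> d / V _ V: fires at position(s) 3: lizennabbi
2. e -> o, i -> u / B C0 _: fires at position(s) 10: lizennabbu
surface: lizennabbu

cell NUM=ib, RANK=ki, VEL=ki, KEL=fe:
underlying: et-enna-osu-b-af
1. f -> v, k -> g, p -> b, s -> z, t -> d / V _ V: fires at position(s) 2, 8: edennaozubaf
2. e -> o, i -> u / B C0 _: no change
surface: edennaozubaf

cell NUM=gu, RANK=ki, VEL=ki, KEL=fe:
underlying: et-enna-osu-fa-af
1. f -> v, k -> g, p -> b, s -> z, t -> d / V _ V: fires at position(s) 2, 8, 10: edennaozuvaaf
2. e -> o, i -> u / B C0 _: no change
surface: edennaozuvaaf


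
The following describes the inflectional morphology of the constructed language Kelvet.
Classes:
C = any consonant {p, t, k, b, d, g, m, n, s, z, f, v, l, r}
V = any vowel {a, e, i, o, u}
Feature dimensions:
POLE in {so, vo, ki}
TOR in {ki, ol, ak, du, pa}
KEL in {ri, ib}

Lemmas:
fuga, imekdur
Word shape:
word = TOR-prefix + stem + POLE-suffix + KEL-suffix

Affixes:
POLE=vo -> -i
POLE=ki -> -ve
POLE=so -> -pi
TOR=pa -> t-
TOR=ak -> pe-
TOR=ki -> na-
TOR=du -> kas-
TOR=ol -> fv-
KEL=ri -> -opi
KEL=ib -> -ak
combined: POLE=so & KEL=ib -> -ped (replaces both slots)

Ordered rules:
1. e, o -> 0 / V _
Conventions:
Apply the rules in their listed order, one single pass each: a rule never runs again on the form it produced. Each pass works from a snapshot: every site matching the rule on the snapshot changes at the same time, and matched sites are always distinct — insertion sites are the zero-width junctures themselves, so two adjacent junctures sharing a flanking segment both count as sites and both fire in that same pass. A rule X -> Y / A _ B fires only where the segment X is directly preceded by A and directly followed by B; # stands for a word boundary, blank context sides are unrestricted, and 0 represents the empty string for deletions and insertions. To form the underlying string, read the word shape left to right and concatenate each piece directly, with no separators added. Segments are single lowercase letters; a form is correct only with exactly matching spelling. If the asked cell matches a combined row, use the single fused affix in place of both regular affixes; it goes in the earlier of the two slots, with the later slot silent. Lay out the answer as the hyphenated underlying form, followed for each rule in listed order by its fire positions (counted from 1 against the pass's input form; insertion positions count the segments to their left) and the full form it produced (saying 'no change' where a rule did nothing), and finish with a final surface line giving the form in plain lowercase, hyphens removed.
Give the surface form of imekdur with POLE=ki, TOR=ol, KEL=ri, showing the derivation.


underlying: fv-imekdur-ve-opi
1. e, o -> 0 / V _: fires at position(s) 12: fvimekdurvepi
surface: fvimekdurvepi


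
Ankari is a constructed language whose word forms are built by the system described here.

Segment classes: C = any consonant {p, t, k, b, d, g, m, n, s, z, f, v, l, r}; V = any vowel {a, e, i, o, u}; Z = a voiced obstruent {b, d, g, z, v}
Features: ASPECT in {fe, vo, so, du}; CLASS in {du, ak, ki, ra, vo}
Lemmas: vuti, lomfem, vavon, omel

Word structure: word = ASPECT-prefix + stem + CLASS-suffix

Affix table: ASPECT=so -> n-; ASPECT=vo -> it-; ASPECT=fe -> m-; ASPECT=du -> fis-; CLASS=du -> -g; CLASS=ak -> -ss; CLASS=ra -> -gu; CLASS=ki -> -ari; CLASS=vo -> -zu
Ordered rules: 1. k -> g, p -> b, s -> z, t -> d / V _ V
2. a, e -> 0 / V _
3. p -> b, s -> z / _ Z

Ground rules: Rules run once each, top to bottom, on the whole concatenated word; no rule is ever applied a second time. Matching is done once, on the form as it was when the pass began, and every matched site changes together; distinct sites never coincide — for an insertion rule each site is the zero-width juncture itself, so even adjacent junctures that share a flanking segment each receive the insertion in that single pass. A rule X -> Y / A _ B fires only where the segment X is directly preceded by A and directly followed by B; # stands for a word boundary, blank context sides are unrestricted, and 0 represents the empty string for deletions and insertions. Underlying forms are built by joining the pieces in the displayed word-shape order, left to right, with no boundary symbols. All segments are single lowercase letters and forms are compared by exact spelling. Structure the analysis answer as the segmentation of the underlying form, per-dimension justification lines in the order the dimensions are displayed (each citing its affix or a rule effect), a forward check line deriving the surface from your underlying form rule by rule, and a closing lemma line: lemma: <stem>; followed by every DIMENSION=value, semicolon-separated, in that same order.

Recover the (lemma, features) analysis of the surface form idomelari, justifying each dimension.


underlying: it-omel-ari
ASPECT=vo - signalled by the affix it-
CLASS=ki - signalled by the affix -ari
check: itomelari -> idomelari -> idomelari -> idomelari
lemma: omel; ASPECT=vo; CLASS=ki


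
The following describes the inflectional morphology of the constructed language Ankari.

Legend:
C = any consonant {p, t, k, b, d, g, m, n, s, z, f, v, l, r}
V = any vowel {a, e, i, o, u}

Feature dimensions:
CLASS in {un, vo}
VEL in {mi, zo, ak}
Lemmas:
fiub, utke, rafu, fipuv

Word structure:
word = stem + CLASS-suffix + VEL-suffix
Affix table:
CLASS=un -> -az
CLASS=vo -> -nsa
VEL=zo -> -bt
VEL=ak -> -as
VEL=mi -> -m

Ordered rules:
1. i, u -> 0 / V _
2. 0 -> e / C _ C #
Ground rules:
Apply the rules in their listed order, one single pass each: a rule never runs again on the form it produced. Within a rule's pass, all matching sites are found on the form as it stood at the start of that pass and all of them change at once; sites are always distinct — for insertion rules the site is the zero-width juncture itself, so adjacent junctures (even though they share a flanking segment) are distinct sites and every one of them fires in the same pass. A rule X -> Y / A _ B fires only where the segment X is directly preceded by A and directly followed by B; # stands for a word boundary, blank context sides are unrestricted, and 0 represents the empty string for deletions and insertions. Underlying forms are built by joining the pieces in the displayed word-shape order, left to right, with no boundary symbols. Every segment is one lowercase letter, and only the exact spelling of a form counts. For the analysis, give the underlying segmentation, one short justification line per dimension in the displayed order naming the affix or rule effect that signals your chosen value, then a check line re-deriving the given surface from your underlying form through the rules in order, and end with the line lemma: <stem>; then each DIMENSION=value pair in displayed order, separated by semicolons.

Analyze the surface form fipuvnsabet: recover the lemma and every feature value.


underlying: fipuv-nsa-bt
CLASS=vo - signalled by the affix -nsa
VEL=zo - signalled by the affix -bt
check: fipuvnsabt -> fipuvnsabt -> fipuvnsabet
lemma: fipuv; CLASS=vo; VEL=zo


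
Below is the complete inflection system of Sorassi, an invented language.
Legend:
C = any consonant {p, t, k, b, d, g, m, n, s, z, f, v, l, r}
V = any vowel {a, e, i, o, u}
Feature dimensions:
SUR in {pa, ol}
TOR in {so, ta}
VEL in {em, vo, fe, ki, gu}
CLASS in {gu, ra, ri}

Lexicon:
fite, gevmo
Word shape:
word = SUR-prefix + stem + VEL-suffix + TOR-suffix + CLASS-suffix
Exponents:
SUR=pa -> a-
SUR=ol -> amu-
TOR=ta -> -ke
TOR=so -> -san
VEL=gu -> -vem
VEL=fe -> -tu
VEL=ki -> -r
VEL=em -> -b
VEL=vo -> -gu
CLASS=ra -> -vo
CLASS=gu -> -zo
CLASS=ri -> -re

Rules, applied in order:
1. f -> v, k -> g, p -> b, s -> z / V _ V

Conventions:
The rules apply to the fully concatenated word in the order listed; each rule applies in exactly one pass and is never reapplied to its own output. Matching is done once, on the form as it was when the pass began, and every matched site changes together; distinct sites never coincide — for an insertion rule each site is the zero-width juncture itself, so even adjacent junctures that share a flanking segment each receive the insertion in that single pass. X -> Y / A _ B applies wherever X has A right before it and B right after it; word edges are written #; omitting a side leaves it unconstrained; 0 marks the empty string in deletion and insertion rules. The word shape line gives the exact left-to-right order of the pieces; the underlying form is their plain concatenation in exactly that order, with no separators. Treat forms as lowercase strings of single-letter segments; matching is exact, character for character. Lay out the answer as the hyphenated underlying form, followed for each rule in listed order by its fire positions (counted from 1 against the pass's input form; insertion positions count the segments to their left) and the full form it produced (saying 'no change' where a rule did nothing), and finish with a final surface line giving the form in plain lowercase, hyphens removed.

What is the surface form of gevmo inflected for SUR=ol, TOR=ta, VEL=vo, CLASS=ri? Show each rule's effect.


underlying: amu-gevmo-gu-ke-re
1. f -> v, k -> g, p -> b, s -> z / V _ V: fires at position(s) 11: amugevmogugere
surface: amugevmogugere


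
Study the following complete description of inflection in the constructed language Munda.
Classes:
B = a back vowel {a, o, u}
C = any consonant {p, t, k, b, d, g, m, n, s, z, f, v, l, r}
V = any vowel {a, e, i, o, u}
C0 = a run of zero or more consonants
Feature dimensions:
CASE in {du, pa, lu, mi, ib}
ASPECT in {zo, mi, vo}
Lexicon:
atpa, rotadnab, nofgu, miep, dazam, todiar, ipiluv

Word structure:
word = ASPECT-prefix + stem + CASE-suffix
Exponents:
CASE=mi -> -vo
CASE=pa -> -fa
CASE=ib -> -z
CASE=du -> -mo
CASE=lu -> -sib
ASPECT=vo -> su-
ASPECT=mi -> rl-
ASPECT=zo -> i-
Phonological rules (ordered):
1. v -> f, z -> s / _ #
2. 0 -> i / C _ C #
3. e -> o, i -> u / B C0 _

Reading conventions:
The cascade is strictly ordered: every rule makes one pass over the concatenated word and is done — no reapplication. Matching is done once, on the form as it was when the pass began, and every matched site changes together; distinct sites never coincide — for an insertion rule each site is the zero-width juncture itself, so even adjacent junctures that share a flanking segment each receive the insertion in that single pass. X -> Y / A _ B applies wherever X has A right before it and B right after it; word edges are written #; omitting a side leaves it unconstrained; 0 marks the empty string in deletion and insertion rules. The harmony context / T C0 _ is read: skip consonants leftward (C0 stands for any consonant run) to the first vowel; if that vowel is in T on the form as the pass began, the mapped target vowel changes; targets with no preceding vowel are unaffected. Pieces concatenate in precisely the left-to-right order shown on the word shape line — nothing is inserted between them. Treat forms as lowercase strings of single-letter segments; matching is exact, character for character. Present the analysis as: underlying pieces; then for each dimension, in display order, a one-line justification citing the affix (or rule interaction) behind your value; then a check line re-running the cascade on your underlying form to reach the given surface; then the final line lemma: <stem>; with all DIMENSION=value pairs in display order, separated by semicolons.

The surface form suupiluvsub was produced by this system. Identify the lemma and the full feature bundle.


underlying: su-ipiluv-sib
CASE=lu - signalled by the affix -sib
ASPECT=vo - signalled by the affix su-
check: suipiluvsib -> suipiluvsib -> suipiluvsib -> suupiluvsub
lemma: ipiluv; CASE=lu; ASPECT=vo


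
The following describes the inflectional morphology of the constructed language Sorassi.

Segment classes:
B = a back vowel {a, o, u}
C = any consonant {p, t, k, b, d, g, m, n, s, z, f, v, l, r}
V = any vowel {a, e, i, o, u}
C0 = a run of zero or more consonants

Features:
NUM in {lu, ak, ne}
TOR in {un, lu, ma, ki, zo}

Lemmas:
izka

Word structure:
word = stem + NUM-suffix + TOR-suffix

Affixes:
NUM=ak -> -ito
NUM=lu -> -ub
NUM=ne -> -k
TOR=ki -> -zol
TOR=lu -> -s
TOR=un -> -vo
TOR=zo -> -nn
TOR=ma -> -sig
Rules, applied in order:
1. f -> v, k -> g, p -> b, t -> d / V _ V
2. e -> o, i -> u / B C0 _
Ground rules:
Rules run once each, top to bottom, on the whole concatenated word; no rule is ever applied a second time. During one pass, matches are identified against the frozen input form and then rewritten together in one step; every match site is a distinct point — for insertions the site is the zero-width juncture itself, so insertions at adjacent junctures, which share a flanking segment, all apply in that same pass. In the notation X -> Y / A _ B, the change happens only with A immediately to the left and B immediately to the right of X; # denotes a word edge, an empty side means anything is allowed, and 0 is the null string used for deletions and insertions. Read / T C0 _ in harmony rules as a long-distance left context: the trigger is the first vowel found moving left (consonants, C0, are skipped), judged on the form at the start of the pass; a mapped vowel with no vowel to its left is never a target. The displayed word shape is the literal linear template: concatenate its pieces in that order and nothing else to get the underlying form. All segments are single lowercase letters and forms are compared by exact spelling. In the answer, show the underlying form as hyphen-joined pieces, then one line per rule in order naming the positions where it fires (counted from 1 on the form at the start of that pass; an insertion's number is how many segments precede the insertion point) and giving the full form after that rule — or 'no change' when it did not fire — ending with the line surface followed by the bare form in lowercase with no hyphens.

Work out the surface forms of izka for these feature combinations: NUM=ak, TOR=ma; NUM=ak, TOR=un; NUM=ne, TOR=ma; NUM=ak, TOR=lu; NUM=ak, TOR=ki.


cell NUM=ak, TOR=ma:
underlying: izka-ito-sig
1. f -> v, k -> g, p -> b, t -> d / V _ V: fires at position(s) 6: izkaidosig
2. e -> o, i -> u / B C0 _: fires at position(s) 5, 9: izkaudosug
surface: izkaudosug

cell NUM=ak, TOR=un:
underlying: izka-ito-vo
1. f -> v, k -> g, p -> b, t -> d / V _ V: fires at position(s) 6: izkaidovo
2. e -> o, i -> u / B C0 _: fires at position(s) 5: izkaudovo
surface: izkaudovo

cell NUM=ne, TOR=ma:
underlying: izka-k-sig
1. f -> v, k -> g, p -> b, t -> d / V _ V: no change
2. e -> o, i -> u / B C0 _: fires at position(s) 7: izkaksug
surface: izkaksug

cell NUM=ak, TOR=lu:
underlying: izka-ito-s
1. f -> v, k -> g, p -> b, t -> d / V _ V: fires at position(s) 6: izkaidos
2. e -> o, i -> u / B C0 _: fires at position(s) 5: izkaudos
surface: izkaudos

cell NUM=ak, TOR=ki:
underlying: izka-ito-zol
1. f -> v, k -> g, p -> b, t -> d / V _ V: fires at position(s) 6: izkaidozol
2. e -> o, i -> u / B C0 _: fires at position(s) 5: izkaudozol
surface: izkaudozol
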